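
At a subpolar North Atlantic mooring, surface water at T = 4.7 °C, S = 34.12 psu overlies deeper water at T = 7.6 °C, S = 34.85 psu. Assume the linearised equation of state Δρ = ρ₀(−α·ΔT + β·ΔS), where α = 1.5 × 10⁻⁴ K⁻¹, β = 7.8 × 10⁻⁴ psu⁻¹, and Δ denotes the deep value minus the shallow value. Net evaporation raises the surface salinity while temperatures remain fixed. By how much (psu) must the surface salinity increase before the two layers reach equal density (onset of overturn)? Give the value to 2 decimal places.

0.17 psu

Neutral buoyancy requires −α(T_deep − T_surf) + β(S_deep − S_surf′) = 0.
S_surf′ = S_deep − (α/β)·ΔT = 34.85 − (1.5 × 10⁻⁴/7.8 × 10⁻⁴)·(+2.9) = 34.2923 psu.
Increase required: 34.2923 − 34.12 = 0.1723 psu.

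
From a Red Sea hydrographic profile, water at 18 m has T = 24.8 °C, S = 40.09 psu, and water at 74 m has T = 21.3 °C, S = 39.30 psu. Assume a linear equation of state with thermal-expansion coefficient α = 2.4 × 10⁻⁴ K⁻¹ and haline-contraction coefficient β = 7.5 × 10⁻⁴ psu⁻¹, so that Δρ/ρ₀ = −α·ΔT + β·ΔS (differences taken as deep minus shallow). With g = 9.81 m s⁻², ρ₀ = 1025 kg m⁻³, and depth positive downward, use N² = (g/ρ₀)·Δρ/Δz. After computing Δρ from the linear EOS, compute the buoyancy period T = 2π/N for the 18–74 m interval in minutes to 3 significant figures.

ΔT = -3.5 K, ΔS = -0.79 psu (deep − shallow).
Δρ/ρ₀ = −αΔT + βΔS = 8.40 × 10⁻⁴ − 5.925 × 10⁻⁴ = 2.475 × 10⁻⁴, so Δρ ≈ 0.2537 kg m⁻³.
N² = (g/ρ₀)·Δρ/Δz = g·(Δρ/ρ₀)/Δz = 9.81 × 2.475 × 10⁻⁴ / 56 = 4.3357 × 10⁻⁵ s⁻².
N = √(4.3357 × 10⁻⁵) = 6.5846 × 10⁻³ rad s⁻¹ → T = 2π/N = 954.22 s = 15.904 min ≈ 15.9 min.

15.9 min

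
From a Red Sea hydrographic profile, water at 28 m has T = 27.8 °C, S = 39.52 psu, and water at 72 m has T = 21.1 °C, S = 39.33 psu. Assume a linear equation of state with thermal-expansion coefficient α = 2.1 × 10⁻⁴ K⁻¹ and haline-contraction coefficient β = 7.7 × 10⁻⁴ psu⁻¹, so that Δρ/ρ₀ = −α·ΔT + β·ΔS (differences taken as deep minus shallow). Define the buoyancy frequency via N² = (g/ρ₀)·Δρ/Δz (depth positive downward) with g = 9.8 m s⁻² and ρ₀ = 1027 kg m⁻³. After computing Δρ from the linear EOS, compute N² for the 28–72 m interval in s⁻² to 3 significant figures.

2.81 × 10⁻⁴ s⁻²

ΔT = -6.7 K, ΔS = -0.19 psu (deep − shallow).
Δρ/ρ₀ = −αΔT + βΔS = 1.407 × 10⁻³ − 1.463 × 10⁻⁴ = 1.2607 × 10⁻³, so Δρ ≈ 1.295 kg m⁻³.
N² = (g/ρ₀)·Δρ/Δz = g·(Δρ/ρ₀)/Δz = 9.8 × 1.2607 × 10⁻³ / 44 = 2.8079 × 10⁻⁴ s⁻² ≈ 2.81 × 10⁻⁴ s⁻².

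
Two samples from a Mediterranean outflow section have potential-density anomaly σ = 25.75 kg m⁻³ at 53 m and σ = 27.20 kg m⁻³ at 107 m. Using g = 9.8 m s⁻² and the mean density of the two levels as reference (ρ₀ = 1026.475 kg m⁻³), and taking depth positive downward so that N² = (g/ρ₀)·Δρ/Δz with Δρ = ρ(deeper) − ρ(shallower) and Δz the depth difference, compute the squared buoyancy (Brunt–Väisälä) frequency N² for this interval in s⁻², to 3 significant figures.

2.56 × 10⁻⁴ s⁻²

Δρ = 1027.20 − 1025.75 = 1.45 kg m⁻³ over Δz = 107 − 53 = 54 m.
N² = (9.8/1026.475) × (1.45/54) = 2.5636 × 10⁻⁴ s⁻² ≈ 2.56 × 10⁻⁴ s⁻².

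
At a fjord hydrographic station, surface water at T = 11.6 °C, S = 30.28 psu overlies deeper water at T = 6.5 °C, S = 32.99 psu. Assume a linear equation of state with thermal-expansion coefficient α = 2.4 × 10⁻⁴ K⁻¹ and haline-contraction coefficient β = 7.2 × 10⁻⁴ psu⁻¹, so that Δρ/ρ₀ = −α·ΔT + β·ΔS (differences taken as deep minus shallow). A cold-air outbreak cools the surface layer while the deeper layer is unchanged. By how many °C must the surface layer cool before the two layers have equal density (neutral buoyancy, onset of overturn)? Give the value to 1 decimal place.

13.2 °C

Neutral buoyancy requires Δρ = 0, i.e. −α(T_deep − T_surf′) + β(S_deep − S_surf) = 0.
T_surf′ = T_deep − (β/α)·ΔS = 6.5 − (7.2 × 10⁻⁴/2.4 × 10⁻⁴)·(+2.71) = -1.630 °C.
Cooling required: 11.6 − (-1.630) = 13.230 °C.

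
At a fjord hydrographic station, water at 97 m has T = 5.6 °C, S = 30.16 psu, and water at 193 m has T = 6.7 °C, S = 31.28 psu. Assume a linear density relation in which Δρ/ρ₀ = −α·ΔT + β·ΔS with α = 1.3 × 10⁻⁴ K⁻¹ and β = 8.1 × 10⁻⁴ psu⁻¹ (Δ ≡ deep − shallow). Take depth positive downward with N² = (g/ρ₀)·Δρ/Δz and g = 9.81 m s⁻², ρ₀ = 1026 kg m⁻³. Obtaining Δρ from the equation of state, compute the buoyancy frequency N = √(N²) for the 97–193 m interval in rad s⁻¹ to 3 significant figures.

8.84 × 10⁻³ rad s⁻¹

ΔT = +1.1 K, ΔS = +1.12 psu (deep − shallow).
Δρ/ρ₀ = −αΔT + βΔS = -1.43 × 10⁻⁴ + 9.072 × 10⁻⁴ = 7.642 × 10⁻⁴, so Δρ ≈ 0.7841 kg m⁻³.
N² = (g/ρ₀)·Δρ/Δz = g·(Δρ/ρ₀)/Δz = 9.81 × 7.642 × 10⁻⁴ / 96 = 7.8092 × 10⁻⁵ s⁻².
N = √(7.8092 × 10⁻⁵) = 8.8370 × 10⁻³ rad s⁻¹ ≈ 8.84 × 10⁻³ rad s⁻¹.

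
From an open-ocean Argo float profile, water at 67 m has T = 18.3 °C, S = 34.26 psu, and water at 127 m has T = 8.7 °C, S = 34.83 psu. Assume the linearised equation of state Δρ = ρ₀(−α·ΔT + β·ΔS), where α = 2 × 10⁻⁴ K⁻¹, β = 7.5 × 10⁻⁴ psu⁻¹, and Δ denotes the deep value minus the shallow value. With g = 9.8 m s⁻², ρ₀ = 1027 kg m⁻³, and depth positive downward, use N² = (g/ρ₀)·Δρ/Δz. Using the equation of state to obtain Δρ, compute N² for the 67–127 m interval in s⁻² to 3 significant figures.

ΔT = -9.6 K, ΔS = +0.57 psu (deep − shallow).
Δρ/ρ₀ = −αΔT + βΔS = 1.92 × 10⁻³ + 4.275 × 10⁻⁴ = 2.3475 × 10⁻³, so Δρ ≈ 2.411 kg m⁻³.
N² = (g/ρ₀)·Δρ/Δz = g·(Δρ/ρ₀)/Δz = 9.8 × 2.3475 × 10⁻³ / 60 = 3.8343 × 10⁻⁴ s⁻² ≈ 3.83 × 10⁻⁴ s⁻².

3.83 × 10⁻⁴ s⁻²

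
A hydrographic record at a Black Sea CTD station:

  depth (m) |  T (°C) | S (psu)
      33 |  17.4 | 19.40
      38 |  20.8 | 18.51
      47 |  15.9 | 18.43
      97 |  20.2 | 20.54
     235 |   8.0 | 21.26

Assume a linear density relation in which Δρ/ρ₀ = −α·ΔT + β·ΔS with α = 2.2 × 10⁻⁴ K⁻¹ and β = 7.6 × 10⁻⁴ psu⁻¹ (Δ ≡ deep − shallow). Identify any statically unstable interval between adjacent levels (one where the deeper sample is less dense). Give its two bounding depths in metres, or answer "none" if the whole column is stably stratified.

Evaluate Δρ/ρ₀ = −αΔT + βΔS across each adjacent pair:
  33–38 m: −αΔT+βΔS = −(2.2 × 10⁻⁴)(+3.4)+(7.6 × 10⁻⁴)(-0.89) = -1.4 × 10⁻³ → UNSTABLE
  38–47 m: −αΔT+βΔS = −(2.2 × 10⁻⁴)(-4.9)+(7.6 × 10⁻⁴)(-0.08) = 1.0 × 10⁻³ → stable
  47–97 m: −αΔT+βΔS = −(2.2 × 10⁻⁴)(+4.3)+(7.6 × 10⁻⁴)(+2.11) = 6.6 × 10⁻⁴ → stable
  97–235 m: −αΔT+βΔS = −(2.2 × 10⁻⁴)(-12.2)+(7.6 × 10⁻⁴)(+0.72) = 3.2 × 10⁻³ → stable
The 33–38 m interval has Δρ < 0: lighter water underlies denser water.

33–38 m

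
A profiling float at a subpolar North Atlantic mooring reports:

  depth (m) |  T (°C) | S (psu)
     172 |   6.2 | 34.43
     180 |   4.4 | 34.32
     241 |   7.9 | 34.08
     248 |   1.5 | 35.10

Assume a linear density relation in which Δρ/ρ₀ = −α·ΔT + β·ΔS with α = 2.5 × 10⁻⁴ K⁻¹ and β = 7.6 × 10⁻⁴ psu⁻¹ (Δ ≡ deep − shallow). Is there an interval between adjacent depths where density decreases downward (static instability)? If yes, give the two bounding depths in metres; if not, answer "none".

Evaluate Δρ/ρ₀ = −αΔT + βΔS across each adjacent pair:
  172–180 m: −αΔT+βΔS = −(2.5 × 10⁻⁴)(-1.8)+(7.6 × 10⁻⁴)(-0.11) = 3.7 × 10⁻⁴ → stable
  180–241 m: −αΔT+βΔS = −(2.5 × 10⁻⁴)(+3.5)+(7.6 × 10⁻⁴)(-0.24) = -1.1 × 10⁻³ → UNSTABLE
  241–248 m: −αΔT+βΔS = −(2.5 × 10⁻⁴)(-6.4)+(7.6 × 10⁻⁴)(+1.02) = 2.4 × 10⁻³ → stable
The 180–241 m interval has Δρ < 0: lighter water underlies denser water.

180–241 m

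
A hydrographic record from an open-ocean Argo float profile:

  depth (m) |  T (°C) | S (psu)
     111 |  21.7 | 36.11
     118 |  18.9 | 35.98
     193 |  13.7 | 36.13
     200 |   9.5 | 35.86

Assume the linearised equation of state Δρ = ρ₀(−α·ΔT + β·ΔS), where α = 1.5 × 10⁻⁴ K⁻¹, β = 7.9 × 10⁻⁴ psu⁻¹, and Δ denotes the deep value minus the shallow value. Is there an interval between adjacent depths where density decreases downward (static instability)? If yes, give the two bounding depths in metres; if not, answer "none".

Evaluate Δρ/ρ₀ = −αΔT + βΔS across each adjacent pair:
  111–118 m: −αΔT+βΔS = −(1.5 × 10⁻⁴)(-2.8)+(7.9 × 10⁻⁴)(-0.13) = 3.2 × 10⁻⁴ → stable
  118–193 m: −αΔT+βΔS = −(1.5 × 10⁻⁴)(-5.2)+(7.9 × 10⁻⁴)(+0.15) = 9.0 × 10⁻⁴ → stable
  193–200 m: −αΔT+βΔS = −(1.5 × 10⁻⁴)(-4.2)+(7.9 × 10⁻⁴)(-0.27) = 4.2 × 10⁻⁴ → stable
Every interval has Δρ > 0: the column is stably stratified throughout.

none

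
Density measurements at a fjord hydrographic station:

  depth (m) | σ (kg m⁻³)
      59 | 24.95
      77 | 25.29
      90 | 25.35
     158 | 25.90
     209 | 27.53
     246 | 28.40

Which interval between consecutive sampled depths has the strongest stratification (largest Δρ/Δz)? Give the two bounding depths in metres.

Compute the density gradient over each adjacent pair:
  59–77 m: Δρ/Δz = 0.34/18 = 0.019 kg m⁻⁴
  77–90 m: Δρ/Δz = 0.06/13 = 4.6 × 10⁻³ kg m⁻⁴
  90–158 m: Δρ/Δz = 0.55/68 = 8.1 × 10⁻³ kg m⁻⁴
  158–209 m: Δρ/Δz = 1.63/51 = 0.032 kg m⁻⁴
  209–246 m: Δρ/Δz = 0.87/37 = 0.024 kg m⁻⁴
The largest gradient is in the 158–209 m interval — the pycnocline.

158–209 m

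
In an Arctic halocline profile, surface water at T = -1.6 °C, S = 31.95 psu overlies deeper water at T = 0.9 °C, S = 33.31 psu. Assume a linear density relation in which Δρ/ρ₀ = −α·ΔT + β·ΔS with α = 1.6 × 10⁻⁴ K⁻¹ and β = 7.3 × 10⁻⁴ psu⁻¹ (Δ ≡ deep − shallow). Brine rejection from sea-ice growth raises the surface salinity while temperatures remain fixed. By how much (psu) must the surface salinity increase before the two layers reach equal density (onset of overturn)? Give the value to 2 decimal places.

0.81 psu

Neutral buoyancy requires −α(T_deep − T_surf) + β(S_deep − S_surf′) = 0.
S_surf′ = S_deep − (α/β)·ΔT = 33.31 − (1.6 × 10⁻⁴/7.3 × 10⁻⁴)·(+2.5) = 32.7621 psu.
Increase required: 32.7621 − 31.95 = 0.8121 psu.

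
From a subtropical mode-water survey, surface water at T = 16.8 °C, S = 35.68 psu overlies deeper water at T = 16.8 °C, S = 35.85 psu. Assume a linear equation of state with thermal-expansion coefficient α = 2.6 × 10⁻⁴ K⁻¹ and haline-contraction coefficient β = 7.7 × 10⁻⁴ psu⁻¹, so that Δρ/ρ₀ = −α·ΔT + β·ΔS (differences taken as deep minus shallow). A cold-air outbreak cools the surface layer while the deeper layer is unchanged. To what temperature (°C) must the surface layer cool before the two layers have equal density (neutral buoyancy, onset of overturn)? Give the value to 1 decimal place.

Neutral buoyancy requires Δρ = 0, i.e. −α(T_deep − T_surf′) + β(S_deep − S_surf) = 0.
T_surf′ = T_deep − (β/α)·ΔS = 16.8 − (7.7 × 10⁻⁴/2.6 × 10⁻⁴)·(+0.17) = 16.297 °C.
Cooling required: 16.8 − (16.297) = 0.503 °C.

16.3 °C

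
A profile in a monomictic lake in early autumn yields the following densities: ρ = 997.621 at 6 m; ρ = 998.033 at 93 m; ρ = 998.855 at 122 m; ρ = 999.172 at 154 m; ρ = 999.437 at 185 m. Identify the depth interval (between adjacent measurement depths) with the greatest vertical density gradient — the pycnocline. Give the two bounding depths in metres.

93–122 m

Compute the density gradient over each adjacent pair:
  6–93 m: Δρ/Δz = 0.412/87 = 4.7 × 10⁻³ kg m⁻⁴
  93–122 m: Δρ/Δz = 0.822/29 = 0.028 kg m⁻⁴
  122–154 m: Δρ/Δz = 0.317/32 = 9.9 × 10⁻³ kg m⁻⁴
  154–185 m: Δρ/Δz = 0.265/31 = 8.5 × 10⁻³ kg m⁻⁴
The largest gradient is in the 93–122 m interval — the pycnocline.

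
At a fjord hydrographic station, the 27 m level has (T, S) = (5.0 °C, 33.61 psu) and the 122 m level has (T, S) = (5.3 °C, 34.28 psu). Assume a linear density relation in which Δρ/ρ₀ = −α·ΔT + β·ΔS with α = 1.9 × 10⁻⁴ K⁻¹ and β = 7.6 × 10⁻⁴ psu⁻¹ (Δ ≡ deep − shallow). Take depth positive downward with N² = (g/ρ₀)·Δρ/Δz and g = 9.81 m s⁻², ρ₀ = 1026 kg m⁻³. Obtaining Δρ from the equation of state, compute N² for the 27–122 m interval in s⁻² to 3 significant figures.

ΔT = +0.3 K, ΔS = +0.67 psu (deep − shallow).
Δρ/ρ₀ = −αΔT + βΔS = -5.70 × 10⁻⁵ + 5.092 × 10⁻⁴ = 4.522 × 10⁻⁴, so Δρ ≈ 0.4640 kg m⁻³.
N² = (g/ρ₀)·Δρ/Δz = g·(Δρ/ρ₀)/Δz = 9.81 × 4.522 × 10⁻⁴ / 95 = 4.6696 × 10⁻⁵ s⁻² ≈ 4.67 × 10⁻⁵ s⁻².

4.67 × 10⁻⁵ s⁻²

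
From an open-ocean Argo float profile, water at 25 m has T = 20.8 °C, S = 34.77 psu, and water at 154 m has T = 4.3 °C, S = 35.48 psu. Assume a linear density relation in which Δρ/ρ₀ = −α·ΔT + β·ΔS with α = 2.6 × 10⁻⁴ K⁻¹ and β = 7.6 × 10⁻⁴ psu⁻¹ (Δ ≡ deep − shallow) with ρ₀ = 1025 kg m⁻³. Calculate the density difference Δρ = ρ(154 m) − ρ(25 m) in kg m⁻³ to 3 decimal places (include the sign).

+4.950 kg m⁻³

ΔT = -16.5 K, ΔS = +0.71 psu (deep − shallow).
Δρ/ρ₀ = −(2.6 × 10⁻⁴)(-16.5) + (7.6 × 10⁻⁴)(+0.71) = 4.8296 × 10⁻³.
Δρ = 1025 × (4.8296 × 10⁻³) = +4.950 kg m⁻³.
Positive Δρ: denser below, stable.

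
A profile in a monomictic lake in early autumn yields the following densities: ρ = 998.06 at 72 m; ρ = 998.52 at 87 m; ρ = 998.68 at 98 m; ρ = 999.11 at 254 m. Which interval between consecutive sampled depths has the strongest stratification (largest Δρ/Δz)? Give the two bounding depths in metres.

72–87 m

Compute the density gradient over each adjacent pair:
  72–87 m: Δρ/Δz = 0.46/15 = 0.031 kg m⁻⁴
  87–98 m: Δρ/Δz = 0.16/11 = 0.015 kg m⁻⁴
  98–254 m: Δρ/Δz = 0.43/156 = 2.8 × 10⁻³ kg m⁻⁴
The largest gradient is in the 72–87 m interval — the pycnocline.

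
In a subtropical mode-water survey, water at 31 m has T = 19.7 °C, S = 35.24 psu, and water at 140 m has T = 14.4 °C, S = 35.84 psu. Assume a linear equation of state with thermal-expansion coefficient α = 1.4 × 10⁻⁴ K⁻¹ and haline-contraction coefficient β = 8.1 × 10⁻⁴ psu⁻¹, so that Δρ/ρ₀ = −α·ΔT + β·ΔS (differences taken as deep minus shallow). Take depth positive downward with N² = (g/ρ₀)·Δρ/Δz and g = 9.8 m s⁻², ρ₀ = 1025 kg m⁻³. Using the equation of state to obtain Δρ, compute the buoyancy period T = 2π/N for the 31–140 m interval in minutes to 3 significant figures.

ΔT = -5.3 K, ΔS = +0.60 psu (deep − shallow).
Δρ/ρ₀ = −αΔT + βΔS = 7.42 × 10⁻⁴ + 4.86 × 10⁻⁴ = 1.228 × 10⁻³, so Δρ ≈ 1.259 kg m⁻³.
N² = (g/ρ₀)·Δρ/Δz = g·(Δρ/ρ₀)/Δz = 9.8 × 1.228 × 10⁻³ / 109 = 1.1041 × 10⁻⁴ s⁻².
N = √(1.1041 × 10⁻⁴) = 0.010508 rad s⁻¹ → T = 2π/N = 597.94 s = 9.9657 min ≈ 9.97 min.

9.97 min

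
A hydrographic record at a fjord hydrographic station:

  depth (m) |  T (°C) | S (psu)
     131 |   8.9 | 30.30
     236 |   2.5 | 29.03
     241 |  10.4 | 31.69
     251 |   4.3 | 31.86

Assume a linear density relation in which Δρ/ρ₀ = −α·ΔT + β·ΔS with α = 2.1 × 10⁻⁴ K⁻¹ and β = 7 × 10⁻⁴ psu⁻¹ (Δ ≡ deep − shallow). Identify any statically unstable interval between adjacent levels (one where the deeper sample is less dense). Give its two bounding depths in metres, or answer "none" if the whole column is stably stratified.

none

Evaluate Δρ/ρ₀ = −αΔT + βΔS across each adjacent pair:
  131–236 m: −αΔT+βΔS = −(2.1 × 10⁻⁴)(-6.4)+(7 × 10⁻⁴)(-1.27) = 4.6 × 10⁻⁴ → stable
  236–241 m: −αΔT+βΔS = −(2.1 × 10⁻⁴)(+7.9)+(7 × 10⁻⁴)(+2.66) = 2.0 × 10⁻⁴ → stable
  241–251 m: −αΔT+βΔS = −(2.1 × 10⁻⁴)(-6.1)+(7 × 10⁻⁴)(+0.17) = 1.4 × 10⁻³ → stable
Every interval has Δρ > 0: the column is stably stratified throughout.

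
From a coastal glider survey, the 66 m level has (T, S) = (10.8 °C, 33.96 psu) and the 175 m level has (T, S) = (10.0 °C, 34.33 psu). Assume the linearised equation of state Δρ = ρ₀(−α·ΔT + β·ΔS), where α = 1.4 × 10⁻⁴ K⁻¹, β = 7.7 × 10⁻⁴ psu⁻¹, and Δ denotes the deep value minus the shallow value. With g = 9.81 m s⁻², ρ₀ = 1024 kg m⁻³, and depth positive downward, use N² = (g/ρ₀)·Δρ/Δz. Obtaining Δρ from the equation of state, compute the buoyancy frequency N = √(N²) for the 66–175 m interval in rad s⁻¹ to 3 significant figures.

ΔT = -0.8 K, ΔS = +0.37 psu (deep − shallow).
Δρ/ρ₀ = −αΔT + βΔS = 1.12 × 10⁻⁴ + 2.849 × 10⁻⁴ = 3.969 × 10⁻⁴, so Δρ ≈ 0.4064 kg m⁻³.
N² = (g/ρ₀)·Δρ/Δz = g·(Δρ/ρ₀)/Δz = 9.81 × 3.969 × 10⁻⁴ / 109 = 3.5721 × 10⁻⁵ s⁻².
N = √(3.5721 × 10⁻⁵) = 5.9767 × 10⁻³ rad s⁻¹ ≈ 5.98 × 10⁻³ rad s⁻¹.

5.98 × 10⁻³ rad s⁻¹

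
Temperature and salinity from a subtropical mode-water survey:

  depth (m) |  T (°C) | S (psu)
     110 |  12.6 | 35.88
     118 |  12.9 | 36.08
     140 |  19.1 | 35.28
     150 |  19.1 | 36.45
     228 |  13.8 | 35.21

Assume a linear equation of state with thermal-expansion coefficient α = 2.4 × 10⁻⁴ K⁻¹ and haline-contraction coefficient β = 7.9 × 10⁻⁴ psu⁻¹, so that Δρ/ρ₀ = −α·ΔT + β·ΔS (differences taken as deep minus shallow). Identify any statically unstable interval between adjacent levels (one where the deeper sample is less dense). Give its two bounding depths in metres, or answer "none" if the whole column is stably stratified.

118–140 m

Evaluate Δρ/ρ₀ = −αΔT + βΔS across each adjacent pair:
  110–118 m: −αΔT+βΔS = −(2.4 × 10⁻⁴)(+0.3)+(7.9 × 10⁻⁴)(+0.20) = 8.6 × 10⁻⁵ → stable
  118–140 m: −αΔT+βΔS = −(2.4 × 10⁻⁴)(+6.2)+(7.9 × 10⁻⁴)(-0.80) = -2.1 × 10⁻³ → UNSTABLE
  140–150 m: −αΔT+βΔS = −(2.4 × 10⁻⁴)(+0.0)+(7.9 × 10⁻⁴)(+1.17) = 9.2 × 10⁻⁴ → stable
  150–228 m: −αΔT+βΔS = −(2.4 × 10⁻⁴)(-5.3)+(7.9 × 10⁻⁴)(-1.24) = 2.9 × 10⁻⁴ → stable
The 118–140 m interval has Δρ < 0: lighter water underlies denser water.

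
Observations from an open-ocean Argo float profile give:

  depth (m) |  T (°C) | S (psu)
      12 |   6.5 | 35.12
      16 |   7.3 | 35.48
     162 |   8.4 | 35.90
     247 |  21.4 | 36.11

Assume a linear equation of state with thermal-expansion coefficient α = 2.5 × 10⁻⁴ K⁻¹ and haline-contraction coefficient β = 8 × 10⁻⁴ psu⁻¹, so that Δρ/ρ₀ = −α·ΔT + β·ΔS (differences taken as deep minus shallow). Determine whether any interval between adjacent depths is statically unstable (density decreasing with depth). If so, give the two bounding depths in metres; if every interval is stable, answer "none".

162–247 m

Evaluate Δρ/ρ₀ = −αΔT + βΔS across each adjacent pair:
  12–16 m: −αΔT+βΔS = −(2.5 × 10⁻⁴)(+0.8)+(8 × 10⁻⁴)(+0.36) = 8.8 × 10⁻⁵ → stable
  16–162 m: −αΔT+βΔS = −(2.5 × 10⁻⁴)(+1.1)+(8 × 10⁻⁴)(+0.42) = 6.1 × 10⁻⁵ → stable
  162–247 m: −αΔT+βΔS = −(2.5 × 10⁻⁴)(+13.0)+(8 × 10⁻⁴)(+0.21) = -3.1 × 10⁻³ → UNSTABLE
The 162–247 m interval has Δρ < 0: lighter water underlies denser water.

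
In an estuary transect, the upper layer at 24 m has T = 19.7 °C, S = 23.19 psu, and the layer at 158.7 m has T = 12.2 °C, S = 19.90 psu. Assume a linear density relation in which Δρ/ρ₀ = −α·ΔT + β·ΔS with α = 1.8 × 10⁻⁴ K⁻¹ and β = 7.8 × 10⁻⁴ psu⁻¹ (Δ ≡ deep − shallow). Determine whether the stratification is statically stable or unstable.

ΔT = 12.2 − 19.7 = -7.5 K and ΔS = 19.90 − 23.19 = -3.29 psu (deep − shallow).
−αΔT = 1.35 × 10⁻³; βΔS = -2.5662 × 10⁻³; sum Δρ/ρ₀ = -1.2162 × 10⁻³.
Δρ/ρ₀ < 0, so Δρ < 0: deeper water is lighter → statically unstable; the column would overturn.

unstable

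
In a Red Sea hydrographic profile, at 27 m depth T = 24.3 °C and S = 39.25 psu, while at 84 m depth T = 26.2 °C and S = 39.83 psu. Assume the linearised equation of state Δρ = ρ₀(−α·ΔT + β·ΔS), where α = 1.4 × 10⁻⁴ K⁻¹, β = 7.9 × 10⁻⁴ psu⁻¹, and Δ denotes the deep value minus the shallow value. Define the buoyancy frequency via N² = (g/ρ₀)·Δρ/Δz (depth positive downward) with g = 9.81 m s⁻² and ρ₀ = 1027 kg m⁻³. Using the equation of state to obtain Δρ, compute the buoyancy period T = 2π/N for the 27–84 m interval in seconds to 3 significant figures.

ΔT = +1.9 K, ΔS = +0.58 psu (deep − shallow).
Δρ/ρ₀ = −αΔT + βΔS = -2.66 × 10⁻⁴ + 4.582 × 10⁻⁴ = 1.922 × 10⁻⁴, so Δρ ≈ 0.1974 kg m⁻³.
N² = (g/ρ₀)·Δρ/Δz = g·(Δρ/ρ₀)/Δz = 9.81 × 1.922 × 10⁻⁴ / 57 = 3.3079 × 10⁻⁵ s⁻².
N = √(3.3079 × 10⁻⁵) = 5.7514 × 10⁻³ rad s⁻¹ → T = 2π/N = 1.0925 × 10³ s ≈ 1.09 × 10³ s.

1.09 × 10³ s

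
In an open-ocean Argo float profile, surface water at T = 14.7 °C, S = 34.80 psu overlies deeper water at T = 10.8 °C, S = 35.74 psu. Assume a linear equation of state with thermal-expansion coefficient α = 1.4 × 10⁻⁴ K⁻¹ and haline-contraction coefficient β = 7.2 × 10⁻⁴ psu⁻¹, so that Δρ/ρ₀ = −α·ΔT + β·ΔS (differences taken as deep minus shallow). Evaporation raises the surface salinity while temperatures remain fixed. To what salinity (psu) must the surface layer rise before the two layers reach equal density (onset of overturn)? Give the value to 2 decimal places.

36.50 psu

Neutral buoyancy requires −α(T_deep − T_surf) + β(S_deep − S_surf′) = 0.
S_surf′ = S_deep − (α/β)·ΔT = 35.74 − (1.4 × 10⁻⁴/7.2 × 10⁻⁴)·(-3.9) = 36.4983 psu.
Increase required: 36.4983 − 34.80 = 1.6983 psu.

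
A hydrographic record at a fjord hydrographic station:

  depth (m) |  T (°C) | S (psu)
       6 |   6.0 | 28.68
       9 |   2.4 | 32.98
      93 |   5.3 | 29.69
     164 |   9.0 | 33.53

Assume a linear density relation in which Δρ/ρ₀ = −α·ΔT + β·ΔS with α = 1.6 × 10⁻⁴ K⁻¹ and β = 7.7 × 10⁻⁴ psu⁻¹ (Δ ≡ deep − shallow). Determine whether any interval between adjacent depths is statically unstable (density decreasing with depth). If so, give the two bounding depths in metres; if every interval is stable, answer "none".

9–93 m

Evaluate Δρ/ρ₀ = −αΔT + βΔS across each adjacent pair:
  6–9 m: −αΔT+βΔS = −(1.6 × 10⁻⁴)(-3.6)+(7.7 × 10⁻⁴)(+4.30) = 3.9 × 10⁻³ → stable
  9–93 m: −αΔT+βΔS = −(1.6 × 10⁻⁴)(+2.9)+(7.7 × 10⁻⁴)(-3.29) = -3.0 × 10⁻³ → UNSTABLE
  93–164 m: −αΔT+βΔS = −(1.6 × 10⁻⁴)(+3.7)+(7.7 × 10⁻⁴)(+3.84) = 2.4 × 10⁻³ → stable
The 9–93 m interval has Δρ < 0: lighter water underlies denser water.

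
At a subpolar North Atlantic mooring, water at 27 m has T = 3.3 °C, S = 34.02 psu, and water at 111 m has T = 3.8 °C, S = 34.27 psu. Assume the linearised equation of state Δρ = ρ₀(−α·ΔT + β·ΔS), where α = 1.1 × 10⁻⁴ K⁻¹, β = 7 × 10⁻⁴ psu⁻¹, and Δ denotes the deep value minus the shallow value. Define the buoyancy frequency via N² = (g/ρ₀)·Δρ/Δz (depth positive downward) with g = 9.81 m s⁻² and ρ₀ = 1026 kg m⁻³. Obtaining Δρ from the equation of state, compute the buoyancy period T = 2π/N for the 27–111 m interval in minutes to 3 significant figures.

ΔT = +0.5 K, ΔS = +0.25 psu (deep − shallow).
Δρ/ρ₀ = −αΔT + βΔS = -5.50 × 10⁻⁵ + 1.75 × 10⁻⁴ = 1.20 × 10⁻⁴, so Δρ ≈ 0.1231 kg m⁻³.
N² = (g/ρ₀)·Δρ/Δz = g·(Δρ/ρ₀)/Δz = 9.81 × 1.20 × 10⁻⁴ / 84 = 1.4014 × 10⁻⁵ s⁻².
N = √(1.4014 × 10⁻⁵) = 3.7435 × 10⁻³ rad s⁻¹ → T = 2π/N = 1.6784 × 10³ s = 27.973 min ≈ 28.0 min.

28.0 min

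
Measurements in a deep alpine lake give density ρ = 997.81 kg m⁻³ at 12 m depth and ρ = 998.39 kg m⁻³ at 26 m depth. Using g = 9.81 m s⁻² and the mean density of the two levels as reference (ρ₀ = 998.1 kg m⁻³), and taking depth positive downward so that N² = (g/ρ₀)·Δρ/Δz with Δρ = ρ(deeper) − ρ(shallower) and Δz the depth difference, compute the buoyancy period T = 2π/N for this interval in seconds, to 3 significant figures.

311 s

Δρ = 998.39 − 997.81 = 0.58 kg m⁻³ over Δz = 26 − 12 = 14 m.
N² = (9.81/998.1) × (0.58/14) = 4.0719 × 10⁻⁴ s⁻².
N = √(4.0719 × 10⁻⁴) = 0.020179 rad s⁻¹, so T = 2π/N = 311.37 s ≈ 311 s.
N² > 0, so the interval is statically stable.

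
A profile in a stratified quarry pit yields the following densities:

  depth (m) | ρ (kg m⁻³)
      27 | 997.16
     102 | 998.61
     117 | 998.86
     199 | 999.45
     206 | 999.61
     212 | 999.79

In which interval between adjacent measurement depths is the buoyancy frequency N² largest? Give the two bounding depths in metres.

206–212 m

Compute the density gradient over each adjacent pair:
  27–102 m: Δρ/Δz = 1.45/75 = 0.019 kg m⁻⁴
  102–117 m: Δρ/Δz = 0.25/15 = 0.017 kg m⁻⁴
  117–199 m: Δρ/Δz = 0.59/82 = 7.2 × 10⁻³ kg m⁻⁴
  199–206 m: Δρ/Δz = 0.16/7 = 0.023 kg m⁻⁴
  206–212 m: Δρ/Δz = 0.18/6 = 0.030 kg m⁻⁴
The largest gradient is in the 206–212 m interval — the pycnocline.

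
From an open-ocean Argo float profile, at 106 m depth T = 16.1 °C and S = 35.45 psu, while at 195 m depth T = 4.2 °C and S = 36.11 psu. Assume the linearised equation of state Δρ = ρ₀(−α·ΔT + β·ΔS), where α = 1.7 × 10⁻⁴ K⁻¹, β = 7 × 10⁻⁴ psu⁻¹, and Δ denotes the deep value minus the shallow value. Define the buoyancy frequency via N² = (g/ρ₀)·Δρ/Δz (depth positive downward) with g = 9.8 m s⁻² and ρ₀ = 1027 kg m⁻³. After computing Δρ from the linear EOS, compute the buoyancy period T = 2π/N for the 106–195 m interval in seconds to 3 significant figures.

380 s

ΔT = -11.9 K, ΔS = +0.66 psu (deep − shallow).
Δρ/ρ₀ = −αΔT + βΔS = 2.023 × 10⁻³ + 4.62 × 10⁻⁴ = 2.485 × 10⁻³, so Δρ ≈ 2.552 kg m⁻³.
N² = (g/ρ₀)·Δρ/Δz = g·(Δρ/ρ₀)/Δz = 9.8 × 2.485 × 10⁻³ / 89 = 2.7363 × 10⁻⁴ s⁻².
N = √(2.7363 × 10⁻⁴) = 0.016542 rad s⁻¹ → T = 2π/N = 379.83 s ≈ 380 s.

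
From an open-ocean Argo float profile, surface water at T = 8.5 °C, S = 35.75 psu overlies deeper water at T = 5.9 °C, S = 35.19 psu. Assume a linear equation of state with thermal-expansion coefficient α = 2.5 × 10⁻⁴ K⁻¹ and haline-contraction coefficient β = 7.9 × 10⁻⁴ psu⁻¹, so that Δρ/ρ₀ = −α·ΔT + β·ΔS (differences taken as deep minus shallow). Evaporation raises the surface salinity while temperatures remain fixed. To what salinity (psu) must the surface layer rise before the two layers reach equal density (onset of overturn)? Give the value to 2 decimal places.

36.01 psu

Neutral buoyancy requires −α(T_deep − T_surf) + β(S_deep − S_surf′) = 0.
S_surf′ = S_deep − (α/β)·ΔT = 35.19 − (2.5 × 10⁻⁴/7.9 × 10⁻⁴)·(-2.6) = 36.0128 psu.
Increase required: 36.0128 − 35.75 = 0.2628 psu.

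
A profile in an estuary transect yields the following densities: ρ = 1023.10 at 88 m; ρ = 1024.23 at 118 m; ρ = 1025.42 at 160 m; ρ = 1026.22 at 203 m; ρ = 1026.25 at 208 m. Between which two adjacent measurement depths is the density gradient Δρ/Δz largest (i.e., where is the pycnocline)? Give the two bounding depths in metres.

Compute the density gradient over each adjacent pair:
  88–118 m: Δρ/Δz = 1.13/30 = 0.038 kg m⁻⁴
  118–160 m: Δρ/Δz = 1.19/42 = 0.028 kg m⁻⁴
  160–203 m: Δρ/Δz = 0.80/43 = 0.019 kg m⁻⁴
  203–208 m: Δρ/Δz = 0.03/5 = 6.0 × 10⁻³ kg m⁻⁴
The largest gradient is in the 88–118 m interval — the pycnocline.

88–118 m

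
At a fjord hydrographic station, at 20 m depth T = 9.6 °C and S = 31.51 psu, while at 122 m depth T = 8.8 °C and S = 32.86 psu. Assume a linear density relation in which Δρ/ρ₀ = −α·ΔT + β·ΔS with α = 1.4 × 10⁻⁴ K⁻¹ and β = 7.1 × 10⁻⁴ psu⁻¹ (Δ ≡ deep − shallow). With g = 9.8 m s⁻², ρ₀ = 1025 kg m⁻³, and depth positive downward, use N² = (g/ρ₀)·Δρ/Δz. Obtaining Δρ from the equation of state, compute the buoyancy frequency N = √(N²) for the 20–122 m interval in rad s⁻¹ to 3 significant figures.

ΔT = -0.8 K, ΔS = +1.35 psu (deep − shallow).
Δρ/ρ₀ = −αΔT + βΔS = 1.12 × 10⁻⁴ + 9.585 × 10⁻⁴ = 1.0705 × 10⁻³, so Δρ ≈ 1.097 kg m⁻³.
N² = (g/ρ₀)·Δρ/Δz = g·(Δρ/ρ₀)/Δz = 9.8 × 1.0705 × 10⁻³ / 102 = 1.0285 × 10⁻⁴ s⁻².
N = √(1.0285 × 10⁻⁴) = 0.010141 rad s⁻¹ ≈ 0.0101 rad s⁻¹.

0.0101 rad s⁻¹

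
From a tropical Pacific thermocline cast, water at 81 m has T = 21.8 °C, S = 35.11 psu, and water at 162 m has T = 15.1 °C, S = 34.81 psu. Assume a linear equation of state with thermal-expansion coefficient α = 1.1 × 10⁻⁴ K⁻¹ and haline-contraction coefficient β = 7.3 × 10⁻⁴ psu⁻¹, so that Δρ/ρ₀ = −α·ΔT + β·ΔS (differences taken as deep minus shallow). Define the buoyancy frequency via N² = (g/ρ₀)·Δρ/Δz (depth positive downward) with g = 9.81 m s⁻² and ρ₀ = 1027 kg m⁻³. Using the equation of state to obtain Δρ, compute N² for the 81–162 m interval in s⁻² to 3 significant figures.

6.27 × 10⁻⁵ s⁻²

ΔT = -6.7 K, ΔS = -0.30 psu (deep − shallow).
Δρ/ρ₀ = −αΔT + βΔS = 7.37 × 10⁻⁴ − 2.19 × 10⁻⁴ = 5.18 × 10⁻⁴, so Δρ ≈ 0.5320 kg m⁻³.
N² = (g/ρ₀)·Δρ/Δz = g·(Δρ/ρ₀)/Δz = 9.81 × 5.18 × 10⁻⁴ / 81 = 6.2736 × 10⁻⁵ s⁻² ≈ 6.27 × 10⁻⁵ s⁻².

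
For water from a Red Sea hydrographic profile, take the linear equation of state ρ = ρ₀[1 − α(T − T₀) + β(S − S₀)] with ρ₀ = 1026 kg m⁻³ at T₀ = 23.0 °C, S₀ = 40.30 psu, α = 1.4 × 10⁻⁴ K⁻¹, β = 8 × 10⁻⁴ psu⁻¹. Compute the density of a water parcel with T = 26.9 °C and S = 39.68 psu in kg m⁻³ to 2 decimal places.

T − T₀ = +3.9 K, S − S₀ = -0.62 psu.
Bracket = 1 − α·(+3.9) + β·(-0.62) = 1 + (-1.042 × 10⁻³) = 0.9989580.
ρ = 1026 × 0.9989580 = 1024.93 kg m⁻³.

1024.93 kg m⁻³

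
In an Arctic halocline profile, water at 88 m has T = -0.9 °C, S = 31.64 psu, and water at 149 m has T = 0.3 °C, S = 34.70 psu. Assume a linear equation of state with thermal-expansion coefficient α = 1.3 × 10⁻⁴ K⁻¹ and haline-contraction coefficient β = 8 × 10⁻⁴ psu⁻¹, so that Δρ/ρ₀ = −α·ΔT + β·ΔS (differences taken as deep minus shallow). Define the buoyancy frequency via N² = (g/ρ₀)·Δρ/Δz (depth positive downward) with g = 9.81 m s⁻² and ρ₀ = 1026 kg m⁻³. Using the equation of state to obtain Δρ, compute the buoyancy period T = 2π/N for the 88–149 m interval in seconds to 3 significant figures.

327 s

ΔT = +1.2 K, ΔS = +3.06 psu (deep − shallow).
Δρ/ρ₀ = −αΔT + βΔS = -1.56 × 10⁻⁴ + 2.448 × 10⁻³ = 2.292 × 10⁻³, so Δρ ≈ 2.352 kg m⁻³.
N² = (g/ρ₀)·Δρ/Δz = g·(Δρ/ρ₀)/Δz = 9.81 × 2.292 × 10⁻³ / 61 = 3.6860 × 10⁻⁴ s⁻².
N = √(3.6860 × 10⁻⁴) = 0.019199 rad s⁻¹ → T = 2π/N = 327.27 s ≈ 327 s.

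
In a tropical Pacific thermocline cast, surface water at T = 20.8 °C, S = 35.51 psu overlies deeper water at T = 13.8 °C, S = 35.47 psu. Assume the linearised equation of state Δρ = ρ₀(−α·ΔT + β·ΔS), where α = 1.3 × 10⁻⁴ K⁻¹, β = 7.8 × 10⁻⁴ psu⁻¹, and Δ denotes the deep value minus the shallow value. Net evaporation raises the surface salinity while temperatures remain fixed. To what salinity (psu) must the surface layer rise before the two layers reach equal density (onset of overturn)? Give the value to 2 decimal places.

36.64 psu

Neutral buoyancy requires −α(T_deep − T_surf) + β(S_deep − S_surf′) = 0.
S_surf′ = S_deep − (α/β)·ΔT = 35.47 − (1.3 × 10⁻⁴/7.8 × 10⁻⁴)·(-7.0) = 36.6367 psu.
Increase required: 36.6367 − 35.51 = 1.1267 psu.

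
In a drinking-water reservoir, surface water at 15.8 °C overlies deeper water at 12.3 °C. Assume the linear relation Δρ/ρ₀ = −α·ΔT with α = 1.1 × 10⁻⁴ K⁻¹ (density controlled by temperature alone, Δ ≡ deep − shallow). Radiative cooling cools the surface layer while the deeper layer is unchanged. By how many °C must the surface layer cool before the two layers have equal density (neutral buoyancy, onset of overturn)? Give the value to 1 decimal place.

3.5 °C

With temperature the only control, equal density requires T_surf′ = T_deep.
T_surf′ = 12.3 °C.
Cooling required: 15.8 − 12.3 = 3.5 °C.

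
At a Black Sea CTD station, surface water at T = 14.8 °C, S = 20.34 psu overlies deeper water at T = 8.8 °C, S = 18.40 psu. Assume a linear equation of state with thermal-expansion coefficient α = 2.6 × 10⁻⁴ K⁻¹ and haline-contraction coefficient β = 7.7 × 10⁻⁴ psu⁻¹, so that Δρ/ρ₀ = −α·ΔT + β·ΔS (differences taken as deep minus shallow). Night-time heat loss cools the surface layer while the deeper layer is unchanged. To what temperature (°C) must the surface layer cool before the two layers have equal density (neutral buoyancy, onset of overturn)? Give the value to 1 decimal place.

14.5 °C

Neutral buoyancy requires Δρ = 0, i.e. −α(T_deep − T_surf′) + β(S_deep − S_surf) = 0.
T_surf′ = T_deep − (β/α)·ΔS = 8.8 − (7.7 × 10⁻⁴/2.6 × 10⁻⁴)·(-1.94) = 14.545 °C.
Cooling required: 14.8 − (14.545) = 0.255 °C.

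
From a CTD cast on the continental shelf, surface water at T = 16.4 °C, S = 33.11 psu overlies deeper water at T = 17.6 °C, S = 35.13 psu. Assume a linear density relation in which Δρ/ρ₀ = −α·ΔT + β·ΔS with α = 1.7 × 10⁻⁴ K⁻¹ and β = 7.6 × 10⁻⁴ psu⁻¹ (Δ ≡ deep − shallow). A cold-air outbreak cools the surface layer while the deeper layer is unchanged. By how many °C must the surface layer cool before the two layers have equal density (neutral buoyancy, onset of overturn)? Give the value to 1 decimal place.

Neutral buoyancy requires Δρ = 0, i.e. −α(T_deep − T_surf′) + β(S_deep − S_surf) = 0.
T_surf′ = T_deep − (β/α)·ΔS = 17.6 − (7.6 × 10⁻⁴/1.7 × 10⁻⁴)·(+2.02) = 8.569 °C.
Cooling required: 16.4 − (8.569) = 7.831 °C.

7.8 °C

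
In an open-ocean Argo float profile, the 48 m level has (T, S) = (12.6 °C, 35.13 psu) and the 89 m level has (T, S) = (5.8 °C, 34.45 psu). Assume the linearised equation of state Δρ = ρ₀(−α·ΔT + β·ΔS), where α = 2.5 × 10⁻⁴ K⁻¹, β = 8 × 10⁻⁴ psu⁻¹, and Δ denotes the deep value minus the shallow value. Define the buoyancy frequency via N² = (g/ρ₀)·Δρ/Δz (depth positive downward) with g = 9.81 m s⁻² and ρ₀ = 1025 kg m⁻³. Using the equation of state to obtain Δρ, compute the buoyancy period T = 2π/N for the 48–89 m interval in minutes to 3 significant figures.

6.30 min

ΔT = -6.8 K, ΔS = -0.68 psu (deep − shallow).
Δρ/ρ₀ = −αΔT + βΔS = 1.70 × 10⁻³ − 5.44 × 10⁻⁴ = 1.156 × 10⁻³, so Δρ ≈ 1.185 kg m⁻³.
N² = (g/ρ₀)·Δρ/Δz = g·(Δρ/ρ₀)/Δz = 9.81 × 1.156 × 10⁻³ / 41 = 2.7659 × 10⁻⁴ s⁻².
N = √(2.7659 × 10⁻⁴) = 0.016631 rad s⁻¹ → T = 2π/N = 377.80 s = 6.2967 min ≈ 6.30 min.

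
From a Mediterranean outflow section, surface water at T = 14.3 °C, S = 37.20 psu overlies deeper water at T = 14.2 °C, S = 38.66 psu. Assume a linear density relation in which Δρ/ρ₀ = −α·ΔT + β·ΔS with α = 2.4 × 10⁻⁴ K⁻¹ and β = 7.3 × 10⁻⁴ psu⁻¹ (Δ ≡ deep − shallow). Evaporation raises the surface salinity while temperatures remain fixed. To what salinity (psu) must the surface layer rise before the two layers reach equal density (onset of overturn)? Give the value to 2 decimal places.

Neutral buoyancy requires −α(T_deep − T_surf) + β(S_deep − S_surf′) = 0.
S_surf′ = S_deep − (α/β)·ΔT = 38.66 − (2.4 × 10⁻⁴/7.3 × 10⁻⁴)·(-0.1) = 38.6929 psu.
Increase required: 38.6929 − 37.20 = 1.4929 psu.

38.69 psu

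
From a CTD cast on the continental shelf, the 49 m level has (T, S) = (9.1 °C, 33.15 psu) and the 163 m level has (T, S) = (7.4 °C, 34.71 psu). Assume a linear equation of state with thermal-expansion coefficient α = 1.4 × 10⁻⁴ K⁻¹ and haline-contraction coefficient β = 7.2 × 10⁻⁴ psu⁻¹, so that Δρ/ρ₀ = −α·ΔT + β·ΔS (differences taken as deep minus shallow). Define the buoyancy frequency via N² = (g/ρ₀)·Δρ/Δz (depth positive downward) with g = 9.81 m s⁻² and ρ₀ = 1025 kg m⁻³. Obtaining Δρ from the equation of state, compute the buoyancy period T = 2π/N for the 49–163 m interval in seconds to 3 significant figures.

ΔT = -1.7 K, ΔS = +1.56 psu (deep − shallow).
Δρ/ρ₀ = −αΔT + βΔS = 2.38 × 10⁻⁴ + 1.1232 × 10⁻³ = 1.3612 × 10⁻³, so Δρ ≈ 1.395 kg m⁻³.
N² = (g/ρ₀)·Δρ/Δz = g·(Δρ/ρ₀)/Δz = 9.81 × 1.3612 × 10⁻³ / 114 = 1.1713 × 10⁻⁴ s⁻².
N = √(1.1713 × 10⁻⁴) = 0.010823 rad s⁻¹ → T = 2π/N = 580.54 s ≈ 581 s.

581 s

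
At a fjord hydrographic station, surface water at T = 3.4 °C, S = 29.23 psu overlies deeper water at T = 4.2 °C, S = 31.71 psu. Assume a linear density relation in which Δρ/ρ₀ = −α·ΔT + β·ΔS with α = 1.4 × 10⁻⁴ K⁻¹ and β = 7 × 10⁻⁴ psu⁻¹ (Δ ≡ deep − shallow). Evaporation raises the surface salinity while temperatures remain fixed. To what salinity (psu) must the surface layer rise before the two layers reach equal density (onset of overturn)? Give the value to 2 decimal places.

31.55 psu

Neutral buoyancy requires −α(T_deep − T_surf) + β(S_deep − S_surf′) = 0.
S_surf′ = S_deep − (α/β)·ΔT = 31.71 − (1.4 × 10⁻⁴/7 × 10⁻⁴)·(+0.8) = 31.5500 psu.
Increase required: 31.5500 − 29.23 = 2.3200 psu.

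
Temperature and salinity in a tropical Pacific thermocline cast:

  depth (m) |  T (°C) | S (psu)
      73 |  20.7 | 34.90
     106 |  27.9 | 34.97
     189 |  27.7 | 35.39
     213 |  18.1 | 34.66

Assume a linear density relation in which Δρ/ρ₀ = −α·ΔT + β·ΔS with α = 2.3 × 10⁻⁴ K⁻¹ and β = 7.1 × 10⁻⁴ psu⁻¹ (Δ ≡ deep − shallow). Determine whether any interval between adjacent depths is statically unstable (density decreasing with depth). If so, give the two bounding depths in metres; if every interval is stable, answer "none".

Evaluate Δρ/ρ₀ = −αΔT + βΔS across each adjacent pair:
  73–106 m: −αΔT+βΔS = −(2.3 × 10⁻⁴)(+7.2)+(7.1 × 10⁻⁴)(+0.07) = -1.6 × 10⁻³ → UNSTABLE
  106–189 m: −αΔT+βΔS = −(2.3 × 10⁻⁴)(-0.2)+(7.1 × 10⁻⁴)(+0.42) = 3.4 × 10⁻⁴ → stable
  189–213 m: −αΔT+βΔS = −(2.3 × 10⁻⁴)(-9.6)+(7.1 × 10⁻⁴)(-0.73) = 1.7 × 10⁻³ → stable
The 73–106 m interval has Δρ < 0: lighter water underlies denser water.

73–106 m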